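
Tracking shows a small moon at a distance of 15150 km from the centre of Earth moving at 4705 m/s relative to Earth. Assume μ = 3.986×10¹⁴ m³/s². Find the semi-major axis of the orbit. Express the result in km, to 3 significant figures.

r = 1.515×10⁷ m.
Vis-viva rearranged: 1/a = 2/r − v²/μ = 1.320×10⁻⁷ − 5.554×10⁻⁸ = 7.648×10⁻⁸ m⁻¹.
a = 1.308×10⁷ m = 13076 km.

a ≈ 13100 km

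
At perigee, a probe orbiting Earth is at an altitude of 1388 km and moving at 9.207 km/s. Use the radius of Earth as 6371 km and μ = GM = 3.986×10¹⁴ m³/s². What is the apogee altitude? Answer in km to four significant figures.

apogee altitude ≈ 30220 km

r_p = 6371 + 1388 = 7759.0 km = 7.759×10⁶ m.
Specific energy ε = v²/2 − μ/r = -8.988×10⁶ J/kg, so a = −μ/(2ε) = 2.217×10⁷ m.
The apsides satisfy r_p + r_a = 2a, so the apogee radius is 2a − r_p = 3.659×10⁷ m = 36588 km.
Apogee altitude = 36588 − 6371 = 30217 km.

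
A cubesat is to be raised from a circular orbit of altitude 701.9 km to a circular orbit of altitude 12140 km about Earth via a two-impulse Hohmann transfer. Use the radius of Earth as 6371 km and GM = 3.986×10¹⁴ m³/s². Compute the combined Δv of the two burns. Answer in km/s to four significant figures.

Δv_total ≈ 2.713 km/s

r₁ = 6371 + 701.9 = 7072.9 km = 7.0729×10⁶ m.
r₂ = 6371 + 12140 = 18511 km = 1.8511×10⁷ m.
Transfer ellipse a_t = (r₁ + r₂)/2 = 1.279×10⁷ m.
At r₁: circular v_c1 = √(μ/r₁) = 7507 m/s; transfer-perigee v_p = √[μ(2/r₁ − 1/a_t)] = 9031 m/s.
Δv₁ = v_p − v_c1 = 1524 m/s.
At r₂: circular v_c2 = √(μ/r₂) = 4640 m/s; transfer-apogee v_a = √[μ(2/r₂ − 1/a_t)] = 3451 m/s.
Δv₂ = v_c2 − v_a = 1190 m/s.
Total Δv = Δv₁ + Δv₂ = 2713 m/s = 2.713 km/s.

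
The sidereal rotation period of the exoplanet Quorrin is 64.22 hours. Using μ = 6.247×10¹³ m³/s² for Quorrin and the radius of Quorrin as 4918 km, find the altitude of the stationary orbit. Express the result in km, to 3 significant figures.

T = 64.22 hours = 2.312×10⁵ s.
A synchronous orbit has period T, so by Kepler's third law a = (μT²/4π²)^(1/3).
μT²/4π² = 6.247×10¹³ × (2.312×10⁵)² / 39.48 = 8.458×10²² m³.
a = 4.390×10⁷ m = 43895 km.
Altitude h = a − R = 43895 − 4918 = 38977 km.

h_sync ≈ 39000 km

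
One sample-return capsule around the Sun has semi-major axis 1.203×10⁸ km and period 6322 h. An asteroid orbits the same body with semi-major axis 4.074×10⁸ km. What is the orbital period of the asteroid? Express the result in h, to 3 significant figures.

T₂ ≈ 39400 h

Kepler's third law: T² ∝ a³, so T₂ = T₁ (a₂/a₁)^(3/2).
a₂/a₁ = 3.387, (a₂/a₁)^(3/2) = 6.232.
T₂ = 6322 × 6.232 = 39400 h.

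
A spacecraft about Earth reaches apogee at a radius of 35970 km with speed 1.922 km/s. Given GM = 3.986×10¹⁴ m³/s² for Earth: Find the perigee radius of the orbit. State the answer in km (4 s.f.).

perigee radius ≈ 7195 km

r_a = 3.597×10⁷ m.
Specific energy ε = v²/2 − μ/r = -9.234×10⁶ J/kg, so a = −μ/(2ε) = 2.158×10⁷ m.
The apsides satisfy r_p + r_a = 2a, so the perigee radius is 2a − r_a = 7.195×10⁶ m = 7194.6 km.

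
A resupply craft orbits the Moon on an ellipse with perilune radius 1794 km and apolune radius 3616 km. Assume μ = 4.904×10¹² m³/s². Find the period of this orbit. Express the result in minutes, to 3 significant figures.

T ≈ 210 minutes

Semi-major axis a = (r_p + r_a)/2 = (1794.0 + 3616.0)/2 = 2705.0 km = 2.705×10⁶ m.
By Kepler's third law T = 2π√(a³/μ) = 2π × 2.009×10³ = 1.262×10⁴ s.
= 210.4 minutes.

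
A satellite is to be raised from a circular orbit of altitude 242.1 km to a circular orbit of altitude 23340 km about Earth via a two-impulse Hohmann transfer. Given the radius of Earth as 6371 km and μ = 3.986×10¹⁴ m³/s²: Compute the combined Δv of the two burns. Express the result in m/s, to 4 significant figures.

Δv_total ≈ 3619 m/s

r₁ = 6371 + 242.1 = 6613.1 km = 6.6131×10⁶ m.
r₂ = 6371 + 23340 = 29711 km = 2.9711×10⁷ m.
Transfer ellipse a_t = (r₁ + r₂)/2 = 1.816×10⁷ m.
At r₁: circular v_c1 = √(μ/r₁) = 7764 m/s; transfer-perigee v_p = √[μ(2/r₁ − 1/a_t)] = 9930 m/s.
Δv₁ = v_p − v_c1 = 2166 m/s.
At r₂: circular v_c2 = √(μ/r₂) = 3663 m/s; transfer-apogee v_a = √[μ(2/r₂ − 1/a_t)] = 2210 m/s.
Δv₂ = v_c2 − v_a = 1453 m/s.
Total Δv = Δv₁ + Δv₂ = 3619 m/s.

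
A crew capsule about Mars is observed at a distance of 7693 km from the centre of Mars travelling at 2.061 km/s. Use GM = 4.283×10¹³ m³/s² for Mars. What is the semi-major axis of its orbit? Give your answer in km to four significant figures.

r = 7.693×10⁶ m.
Specific orbital energy ε = v²/2 − μ/r = (2061)²/2 − 4.283×10¹³/7.693×10⁶ = -3.444×10⁶ J/kg.
Since ε = −μ/(2a), a = −μ/(2ε) = 6.219×10⁶ m = 6218.9 km.

a ≈ 6219 km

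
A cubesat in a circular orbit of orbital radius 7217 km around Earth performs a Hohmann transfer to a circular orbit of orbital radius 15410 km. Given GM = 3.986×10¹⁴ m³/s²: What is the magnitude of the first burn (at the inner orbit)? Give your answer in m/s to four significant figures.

Δv ≈ 1242 m/s

r₁ = 7217 km = 7.217×10⁶ m.
r₂ = 15410 km = 1.541×10⁷ m.
Transfer ellipse a_t = (r₁ + r₂)/2 = 1.131×10⁷ m.
At r₁: circular v_c1 = √(μ/r₁) = 7432 m/s; transfer-perigee v_p = √[μ(2/r₁ − 1/a_t)] = 8673 m/s.
Δv₁ = v_p − v_c1 = 1242 m/s.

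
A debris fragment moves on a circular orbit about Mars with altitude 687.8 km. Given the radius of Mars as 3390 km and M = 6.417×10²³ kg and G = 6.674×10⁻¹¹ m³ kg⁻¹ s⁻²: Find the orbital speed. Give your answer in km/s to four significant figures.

v ≈ 3.241 km/s

μ = GM = 6.674×10⁻¹¹ × 6.417×10²³ = 4.283×10¹³ m³/s².
r = 3390 + 687.8 = 4077.8 km = 4.0778×10⁶ m.
For a circular orbit v = √(μ/r) = √(4.283×10¹³ / 4.078×10⁶) = √(1.050×10⁷) = 3241 m/s.
That is 3.241 km/s.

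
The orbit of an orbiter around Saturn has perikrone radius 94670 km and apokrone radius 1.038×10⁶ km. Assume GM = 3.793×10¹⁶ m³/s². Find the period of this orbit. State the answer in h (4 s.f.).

T ≈ 120.8 h

Semi-major axis a = (r_p + r_a)/2 = (94670 + 1.0380×10⁶)/2 = 5.6634×10⁵ km = 5.663×10⁸ m.
By Kepler's third law T = 2π√(a³/μ) = 2π × 6.920×10⁴ = 4.348×10⁵ s.
= 120.8 h.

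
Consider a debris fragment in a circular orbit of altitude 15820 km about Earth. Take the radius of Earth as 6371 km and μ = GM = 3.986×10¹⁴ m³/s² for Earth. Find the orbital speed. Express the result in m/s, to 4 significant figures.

v ≈ 4238 m/s

r = 6371 + 15820 = 22191 km = 2.2191×10⁷ m.
For a circular orbit v = √(μ/r) = √(3.986×10¹⁴ / 2.219×10⁷) = √(1.796×10⁷) = 4238 m/s.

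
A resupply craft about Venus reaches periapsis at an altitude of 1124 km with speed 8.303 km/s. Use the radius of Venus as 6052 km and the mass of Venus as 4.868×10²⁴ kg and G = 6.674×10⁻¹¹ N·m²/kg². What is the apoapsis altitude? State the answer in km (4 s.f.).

apoapsis altitude ≈ 16840 km

μ = GM = 6.674×10⁻¹¹ × 4.868×10²⁴ = 3.249×10¹⁴ m³/s².
r_p = 6052 + 1124 = 7176.0 km = 7.176×10⁶ m.
Specific energy ε = v²/2 − μ/r = -1.080×10⁷ J/kg, so a = −μ/(2ε) = 1.503×10⁷ m.
The apsides satisfy r_p + r_a = 2a, so the apoapsis radius is 2a − r_p = 2.289×10⁷ m = 22893 km.
Apoapsis altitude = 22893 − 6052 = 16841 km.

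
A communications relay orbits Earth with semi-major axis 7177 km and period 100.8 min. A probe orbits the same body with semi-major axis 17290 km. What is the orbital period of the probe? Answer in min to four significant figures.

T₂ ≈ 376.9 min

Kepler's third law: T² ∝ a³, so T₂ = T₁ (a₂/a₁)^(3/2).
a₂/a₁ = 2.409, (a₂/a₁)^(3/2) = 3.739.
T₂ = 100.8 × 3.739 = 376.9 min.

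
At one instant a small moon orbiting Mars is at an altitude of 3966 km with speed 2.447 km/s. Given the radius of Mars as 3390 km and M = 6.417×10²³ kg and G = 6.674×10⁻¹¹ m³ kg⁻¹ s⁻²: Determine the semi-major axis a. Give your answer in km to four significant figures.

μ = GM = 6.674×10⁻¹¹ × 6.417×10²³ = 4.283×10¹³ m³/s².
r = 3390 + 3966 = 7356.0 km = 7.356×10⁶ m.
Specific orbital energy ε = v²/2 − μ/r = (2447)²/2 − 4.283×10¹³/7.356×10⁶ = -2.828×10⁶ J/kg.
Since ε = −μ/(2a), a = −μ/(2ε) = 7.572×10⁶ m = 7571.6 km.

a ≈ 7572 km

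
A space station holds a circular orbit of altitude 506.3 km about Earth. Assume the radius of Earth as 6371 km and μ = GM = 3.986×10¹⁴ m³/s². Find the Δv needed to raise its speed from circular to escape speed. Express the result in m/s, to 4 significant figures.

r = 6371 + 506.3 = 6877.3 km = 6.8773×10⁶ m.
Circular speed v_c = √(μ/r) = 7613 m/s.
Escape speed v_esc = √(2μ/r) = √2 × v_c = 10770 m/s.
Δv = v_esc − v_c = 3153 m/s.

Δv ≈ 3153 m/s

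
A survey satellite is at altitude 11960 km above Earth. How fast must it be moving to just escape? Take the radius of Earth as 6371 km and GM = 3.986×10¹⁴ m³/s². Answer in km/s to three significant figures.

v_esc ≈ 6.59 km/s

r = 6371 + 11960 = 18331 km = 1.8331×10⁷ m.
Escape speed v_esc = √(2μ/r) = √(2 × 3.986×10¹⁴ / 1.833×10⁷) = √(4.349×10⁷) = 6595 m/s.
= 6.595 km/s.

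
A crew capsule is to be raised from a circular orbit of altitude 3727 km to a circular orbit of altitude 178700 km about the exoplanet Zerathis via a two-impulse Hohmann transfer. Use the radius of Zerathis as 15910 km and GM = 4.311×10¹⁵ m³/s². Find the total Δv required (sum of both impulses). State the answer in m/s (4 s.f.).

r₁ = 15910 + 3727 = 19637 km = 1.9637×10⁷ m.
r₂ = 15910 + 178700 = 194610 km = 1.9461×10⁸ m.
Transfer ellipse a_t = (r₁ + r₂)/2 = 1.071×10⁸ m.
At r₁: circular v_c1 = √(μ/r₁) = 14820 m/s; transfer-periapsis v_p = √[μ(2/r₁ − 1/a_t)] = 19970 m/s.
Δv₁ = v_p − v_c1 = 5154 m/s.
At r₂: circular v_c2 = √(μ/r₂) = 4707 m/s; transfer-apoapsis v_a = √[μ(2/r₂ − 1/a_t)] = 2015 m/s.
Δv₂ = v_c2 − v_a = 2691 m/s.
Total Δv = Δv₁ + Δv₂ = 7845 m/s.

Δv_total ≈ 7845 m/s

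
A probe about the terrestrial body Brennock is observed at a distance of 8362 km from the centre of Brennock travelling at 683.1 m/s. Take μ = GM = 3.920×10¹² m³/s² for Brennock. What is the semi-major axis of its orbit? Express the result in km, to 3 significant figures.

r = 8.362×10⁶ m.
Specific orbital energy ε = v²/2 − μ/r = (683.1)²/2 − 3.920×10¹²/8.362×10⁶ = -2.355×10⁵ J/kg.
Since ε = −μ/(2a), a = −μ/(2ε) = 8.324×10⁶ m = 8323.6 km.

a ≈ 8320 km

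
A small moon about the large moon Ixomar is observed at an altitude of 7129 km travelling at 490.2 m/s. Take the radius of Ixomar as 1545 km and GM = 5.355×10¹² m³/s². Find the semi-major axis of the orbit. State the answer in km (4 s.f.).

r = 1545 + 7129 = 8674.0 km = 8.674×10⁶ m.
Vis-viva rearranged: 1/a = 2/r − v²/μ = 2.306×10⁻⁷ − 4.487×10⁻⁸ = 1.857×10⁻⁷ m⁻¹.
a = 5.385×10⁶ m = 5385.0 km.

a ≈ 5385 km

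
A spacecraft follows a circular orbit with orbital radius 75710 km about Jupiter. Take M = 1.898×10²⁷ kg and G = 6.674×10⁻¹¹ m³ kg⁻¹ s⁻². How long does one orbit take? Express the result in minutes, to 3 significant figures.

μ = GM = 6.674×10⁻¹¹ × 1.898×10²⁷ = 1.267×10¹⁷ m³/s².
r = 75710 km = 7.571×10⁷ m.
Kepler's third law: T = 2π√(r³/μ) = 2π√((7.571×10⁷)³ / 1.267×10¹⁷).
r³/μ = 3.426×10⁶ s², so T = 2π × 1.851×10³ = 1.163×10⁴ s.
Converting: 1.163×10⁴ s ÷ 60.00 = 193.8 minutes.

T ≈ 194 minutes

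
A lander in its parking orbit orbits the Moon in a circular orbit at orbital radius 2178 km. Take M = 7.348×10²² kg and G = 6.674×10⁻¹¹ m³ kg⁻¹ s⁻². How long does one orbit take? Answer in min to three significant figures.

T ≈ 152 min

μ = GM = 6.674×10⁻¹¹ × 7.348×10²² = 4.904×10¹² m³/s².
r = 2178 km = 2.178×10⁶ m.
Kepler's third law: T = 2π√(r³/μ) = 2π√((2.178×10⁶)³ / 4.904×10¹²).
r³/μ = 2.107×10⁶ s², so T = 2π × 1.451×10³ = 9.120×10³ s.
Converting: 9.120×10³ s ÷ 60.00 = 152.0 min.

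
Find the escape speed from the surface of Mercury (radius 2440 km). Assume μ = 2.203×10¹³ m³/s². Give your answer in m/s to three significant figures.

r = R = 2.440×10⁶ m.
Escape speed v_esc = √(2μ/r) = √(2 × 2.203×10¹³ / 2.440×10⁶) = √(1.806×10⁷) = 4249 m/s.

v_esc ≈ 4250 m/s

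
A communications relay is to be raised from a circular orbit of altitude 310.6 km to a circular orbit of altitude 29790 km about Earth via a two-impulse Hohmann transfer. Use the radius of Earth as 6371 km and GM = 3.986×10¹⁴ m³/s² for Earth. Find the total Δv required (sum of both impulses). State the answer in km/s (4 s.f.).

Δv_total ≈ 3.777 km/s

r₁ = 6371 + 310.6 = 6681.6 km = 6.6816×10⁶ m.
r₂ = 6371 + 29790 = 36161 km = 3.6161×10⁷ m.
Transfer ellipse a_t = (r₁ + r₂)/2 = 2.142×10⁷ m.
At r₁: circular v_c1 = √(μ/r₁) = 7724 m/s; transfer-perigee v_p = √[μ(2/r₁ − 1/a_t)] = 10040 m/s.
Δv₁ = v_p − v_c1 = 2311 m/s.
At r₂: circular v_c2 = √(μ/r₂) = 3320 m/s; transfer-apogee v_a = √[μ(2/r₂ − 1/a_t)] = 1854 m/s.
Δv₂ = v_c2 − v_a = 1466 m/s.
Total Δv = Δv₁ + Δv₂ = 3777 m/s = 3.777 km/s.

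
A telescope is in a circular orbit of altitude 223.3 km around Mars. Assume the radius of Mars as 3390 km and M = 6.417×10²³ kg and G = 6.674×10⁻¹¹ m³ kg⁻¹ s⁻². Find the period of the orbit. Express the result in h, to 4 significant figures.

T ≈ 1.832 h

μ = GM = 6.674×10⁻¹¹ × 6.417×10²³ = 4.283×10¹³ m³/s².
r = 3390 + 223.3 = 3613.3 km = 3.6133×10⁶ m.
Kepler's third law: T = 2π√(r³/μ) = 2π√((3.613×10⁶)³ / 4.283×10¹³).
r³/μ = 1.102×10⁶ s², so T = 2π × 1.050×10³ = 6.594×10³ s.
Converting: 6.594×10³ s ÷ 3600 = 1.832 h.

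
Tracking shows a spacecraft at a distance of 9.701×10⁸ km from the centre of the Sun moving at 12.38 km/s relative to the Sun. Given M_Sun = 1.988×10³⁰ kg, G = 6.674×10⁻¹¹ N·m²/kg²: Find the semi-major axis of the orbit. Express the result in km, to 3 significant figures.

a ≈ 1.10×10⁹ km

μ = GM = 6.674×10⁻¹¹ × 1.988×10³⁰ = 1.327×10²⁰ m³/s².
r = 9.701×10¹¹ m.
Specific orbital energy ε = v²/2 − μ/r = (12380)²/2 − 1.327×10²⁰/9.701×10¹¹ = -6.014×10⁷ J/kg.
Since ε = −μ/(2a), a = −μ/(2ε) = 1.103×10¹² m = 1.1032×10⁹ km.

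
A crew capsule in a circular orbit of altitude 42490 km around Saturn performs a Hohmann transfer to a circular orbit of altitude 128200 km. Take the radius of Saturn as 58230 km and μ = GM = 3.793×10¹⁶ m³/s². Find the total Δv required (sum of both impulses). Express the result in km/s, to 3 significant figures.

Δv_total ≈ 5.02 km/s

r₁ = 58230 + 42490 = 100720 km = 1.0072×10⁸ m.
r₂ = 58230 + 128200 = 186430 km = 1.8643×10⁸ m.
Transfer ellipse a_t = (r₁ + r₂)/2 = 1.436×10⁸ m.
At r₁: circular v_c1 = √(μ/r₁) = 19410 m/s; transfer-perikrone v_p = √[μ(2/r₁ − 1/a_t)] = 22110 m/s.
Δv₁ = v_p − v_c1 = 2707 m/s.
At r₂: circular v_c2 = √(μ/r₂) = 14260 m/s; transfer-apokrone v_a = √[μ(2/r₂ − 1/a_t)] = 11950 m/s.
Δv₂ = v_c2 − v_a = 2317 m/s.
Total Δv = Δv₁ + Δv₂ = 5024 m/s = 5.024 km/s.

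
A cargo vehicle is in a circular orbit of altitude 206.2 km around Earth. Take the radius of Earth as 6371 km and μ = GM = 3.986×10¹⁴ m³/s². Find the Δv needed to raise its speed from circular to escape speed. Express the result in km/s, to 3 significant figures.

Δv ≈ 3.22 km/s

r = 6371 + 206.2 = 6577.2 km = 6.5772×10⁶ m.
Circular speed v_c = √(μ/r) = 7785 m/s.
Escape speed v_esc = √(2μ/r) = √2 × v_c = 11010 m/s.
Δv = v_esc − v_c = 3225 m/s = 3.225 km/s.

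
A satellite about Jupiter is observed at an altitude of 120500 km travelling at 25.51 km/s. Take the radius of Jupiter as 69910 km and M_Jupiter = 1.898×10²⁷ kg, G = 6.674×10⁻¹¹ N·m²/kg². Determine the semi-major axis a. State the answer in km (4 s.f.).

μ = GM = 6.674×10⁻¹¹ × 1.898×10²⁷ = 1.267×10¹⁷ m³/s².
r = 69910 + 120500 = 1.9041×10⁵ km = 1.904×10⁸ m.
Vis-viva rearranged: 1/a = 2/r − v²/μ = 1.050×10⁻⁸ − 5.137×10⁻⁹ = 5.366×10⁻⁹ m⁻¹.
a = 1.863×10⁸ m = 1.8635×10⁵ km.

a ≈ 1.863×10⁵ km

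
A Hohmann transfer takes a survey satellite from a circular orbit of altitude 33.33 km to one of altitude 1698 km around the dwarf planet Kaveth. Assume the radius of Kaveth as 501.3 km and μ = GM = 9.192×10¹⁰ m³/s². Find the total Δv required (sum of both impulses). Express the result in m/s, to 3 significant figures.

r₁ = 501.3 + 33.33 = 534.63 km = 5.3463×10⁵ m.
r₂ = 501.3 + 1698 = 2199.3 km = 2.1993×10⁶ m.
Transfer ellipse a_t = (r₁ + r₂)/2 = 1.367×10⁶ m.
At r₁: circular v_c1 = √(μ/r₁) = 414.6 m/s; transfer-periapsis v_p = √[μ(2/r₁ − 1/a_t)] = 525.9 m/s.
Δv₁ = v_p − v_c1 = 111.3 m/s.
At r₂: circular v_c2 = √(μ/r₂) = 204.4 m/s; transfer-apoapsis v_a = √[μ(2/r₂ − 1/a_t)] = 127.9 m/s.
Δv₂ = v_c2 − v_a = 76.59 m/s.
Total Δv = Δv₁ + Δv₂ = 187.9 m/s.

Δv_total ≈ 188 m/s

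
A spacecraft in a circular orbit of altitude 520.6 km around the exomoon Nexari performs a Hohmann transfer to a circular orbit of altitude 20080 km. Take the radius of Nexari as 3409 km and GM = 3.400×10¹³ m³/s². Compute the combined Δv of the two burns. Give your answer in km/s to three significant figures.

r₁ = 3409 + 520.6 = 3929.6 km = 3.9296×10⁶ m.
r₂ = 3409 + 20080 = 23489 km = 2.3489×10⁷ m.
Transfer ellipse a_t = (r₁ + r₂)/2 = 1.371×10⁷ m.
At r₁: circular v_c1 = √(μ/r₁) = 2941 m/s; transfer-periapsis v_p = √[μ(2/r₁ − 1/a_t)] = 3850 m/s.
Δv₁ = v_p − v_c1 = 908.8 m/s.
At r₂: circular v_c2 = √(μ/r₂) = 1203 m/s; transfer-apoapsis v_a = √[μ(2/r₂ − 1/a_t)] = 644.1 m/s.
Δv₂ = v_c2 − v_a = 559.0 m/s.
Total Δv = Δv₁ + Δv₂ = 1468 m/s = 1.468 km/s.

Δv_total ≈ 1.47 km/s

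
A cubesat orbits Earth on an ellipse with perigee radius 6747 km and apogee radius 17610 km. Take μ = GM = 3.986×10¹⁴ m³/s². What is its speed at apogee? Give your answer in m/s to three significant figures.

Semi-major axis a = (r_p + r_a)/2 = 12178 km = 1.218×10⁷ m.
Vis-viva: v² = μ(2/r − 1/a) = 3.986×10¹⁴ × (1.136×10⁻⁷ − 8.211×10⁻⁸) = 1.254×10⁷ m²/s².
v = 3541 m/s.

v ≈ 3540 m/s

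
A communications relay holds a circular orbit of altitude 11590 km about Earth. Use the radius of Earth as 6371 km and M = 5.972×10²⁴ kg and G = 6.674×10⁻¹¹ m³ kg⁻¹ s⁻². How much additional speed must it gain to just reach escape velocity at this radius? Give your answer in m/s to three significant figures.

μ = GM = 6.674×10⁻¹¹ × 5.972×10²⁴ = 3.986×10¹⁴ m³/s².
r = 6371 + 11590 = 17961 km = 1.7961×10⁷ m.
Circular speed v_c = √(μ/r) = 4711 m/s.
Escape speed v_esc = √(2μ/r) = √2 × v_c = 6662 m/s.
Δv = v_esc − v_c = 1951 m/s.

Δv ≈ 1950 m/s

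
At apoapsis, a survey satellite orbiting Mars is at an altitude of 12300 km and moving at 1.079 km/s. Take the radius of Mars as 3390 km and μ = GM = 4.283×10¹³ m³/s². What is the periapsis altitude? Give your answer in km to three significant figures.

periapsis altitude ≈ 863 km

r_a = 3390 + 12300 = 15690 km = 1.569×10⁷ m.
Specific energy ε = v²/2 − μ/r = -2.148×10⁶ J/kg, so a = −μ/(2ε) = 9.971×10⁶ m.
The apsides satisfy r_p + r_a = 2a, so the periapsis radius is 2a − r_a = 4.253×10⁶ m = 4252.8 km.
Periapsis altitude = 4252.8 − 3390 = 862.79 km.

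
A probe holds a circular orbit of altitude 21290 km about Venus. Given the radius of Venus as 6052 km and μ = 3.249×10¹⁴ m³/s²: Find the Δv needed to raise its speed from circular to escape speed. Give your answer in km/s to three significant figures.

r = 6052 + 21290 = 27342 km = 2.7342×10⁷ m.
Circular speed v_c = √(μ/r) = 3447 m/s.
Escape speed v_esc = √(2μ/r) = √2 × v_c = 4875 m/s.
Δv = v_esc − v_c = 1428 m/s = 1.428 km/s.

Δv ≈ 1.43 km/s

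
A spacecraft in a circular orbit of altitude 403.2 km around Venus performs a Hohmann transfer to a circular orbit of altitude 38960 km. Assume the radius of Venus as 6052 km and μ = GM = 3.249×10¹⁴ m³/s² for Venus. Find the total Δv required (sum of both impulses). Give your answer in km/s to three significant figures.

r₁ = 6052 + 403.2 = 6455.2 km = 6.4552×10⁶ m.
r₂ = 6052 + 38960 = 45012 km = 4.5012×10⁷ m.
Transfer ellipse a_t = (r₁ + r₂)/2 = 2.573×10⁷ m.
At r₁: circular v_c1 = √(μ/r₁) = 7094 m/s; transfer-periapsis v_p = √[μ(2/r₁ − 1/a_t)] = 9383 m/s.
Δv₁ = v_p − v_c1 = 2288 m/s.
At r₂: circular v_c2 = √(μ/r₂) = 2687 m/s; transfer-apoapsis v_a = √[μ(2/r₂ − 1/a_t)] = 1346 m/s.
Δv₂ = v_c2 − v_a = 1341 m/s.
Total Δv = Δv₁ + Δv₂ = 3629 m/s = 3.629 km/s.

Δv_total ≈ 3.63 km/s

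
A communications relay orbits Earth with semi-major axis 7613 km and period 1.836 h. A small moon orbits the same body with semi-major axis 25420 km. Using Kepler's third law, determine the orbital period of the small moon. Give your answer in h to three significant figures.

T₂ ≈ 11.2 h

Kepler's third law: T² ∝ a³, so T₂ = T₁ (a₂/a₁)^(3/2).
a₂/a₁ = 3.339, (a₂/a₁)^(3/2) = 6.101.
T₂ = 1.836 × 6.101 = 11.20 h.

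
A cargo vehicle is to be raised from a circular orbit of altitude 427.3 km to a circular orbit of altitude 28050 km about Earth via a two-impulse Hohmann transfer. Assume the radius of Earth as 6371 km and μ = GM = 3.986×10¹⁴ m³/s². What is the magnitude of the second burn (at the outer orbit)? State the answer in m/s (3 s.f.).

r₁ = 6371 + 427.3 = 6798.3 km = 6.7983×10⁶ m.
r₂ = 6371 + 28050 = 34421 km = 3.4421×10⁷ m.
Transfer ellipse a_t = (r₁ + r₂)/2 = 2.061×10⁷ m.
At r₁: circular v_c1 = √(μ/r₁) = 7657 m/s; transfer-perigee v_p = √[μ(2/r₁ − 1/a_t)] = 9896 m/s.
At r₂: circular v_c2 = √(μ/r₂) = 3403 m/s; transfer-apogee v_a = √[μ(2/r₂ − 1/a_t)] = 1954 m/s.
Δv₂ = v_c2 − v_a = 1449 m/s.

Δv ≈ 1450 m/s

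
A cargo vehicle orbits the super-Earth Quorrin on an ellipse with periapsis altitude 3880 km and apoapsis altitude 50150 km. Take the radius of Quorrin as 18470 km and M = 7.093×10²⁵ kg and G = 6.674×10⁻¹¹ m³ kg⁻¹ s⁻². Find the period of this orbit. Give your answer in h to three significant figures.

T ≈ 7.78 h

μ = GM = 6.674×10⁻¹¹ × 7.093×10²⁵ = 4.734×10¹⁵ m³/s².
r_p = 18470 + 3880 = 22350 km = 2.2350×10⁷ m.
r_a = 18470 + 50150 = 68620 km = 6.8620×10⁷ m.
Semi-major axis a = (r_p + r_a)/2 = (22350 + 68620)/2 = 45485 km = 4.548×10⁷ m.
By Kepler's third law T = 2π√(a³/μ) = 2π × 4.459×10³ = 2.801×10⁴ s.
= 7.782 h.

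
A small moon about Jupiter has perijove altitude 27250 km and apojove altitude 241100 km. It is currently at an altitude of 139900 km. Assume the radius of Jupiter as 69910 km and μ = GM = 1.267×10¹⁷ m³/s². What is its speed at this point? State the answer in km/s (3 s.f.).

v ≈ 24.2 km/s

r_p = 69910 + 27250 = 97160 km = 9.7160×10⁷ m.
r_a = 69910 + 241100 = 311010 km = 3.1101×10⁸ m.
r = 69910 + 139900 = 2.0981×10⁵ km = 2.098×10⁸ m.
Semi-major axis a = (r_p + r_a)/2 = 2.0408×10⁵ km = 2.041×10⁸ m.
Vis-viva: v² = μ(2/r − 1/a) = 1.267×10¹⁷ × (9.532×10⁻⁹ − 4.900×10⁻⁹) = 5.869×10⁸ m²/s².
v = 24230 m/s = 24.23 km/s.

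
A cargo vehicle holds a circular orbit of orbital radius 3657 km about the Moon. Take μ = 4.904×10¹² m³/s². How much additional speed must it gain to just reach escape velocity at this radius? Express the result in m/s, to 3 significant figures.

r = 3657 km = 3.657×10⁶ m.
Circular speed v_c = √(μ/r) = 1158 m/s.
Escape speed v_esc = √(2μ/r) = √2 × v_c = 1638 m/s.
Δv = v_esc − v_c = 479.7 m/s.

Δv ≈ 480 m/s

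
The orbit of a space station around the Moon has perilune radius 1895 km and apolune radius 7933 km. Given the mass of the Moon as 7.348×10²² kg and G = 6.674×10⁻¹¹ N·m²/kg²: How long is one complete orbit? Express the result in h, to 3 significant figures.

μ = GM = 6.674×10⁻¹¹ × 7.348×10²² = 4.904×10¹² m³/s².
Semi-major axis a = (r_p + r_a)/2 = (1895.0 + 7933.0)/2 = 4914.0 km = 4.914×10⁶ m.
By Kepler's third law T = 2π√(a³/μ) = 2π × 4.919×10³ = 3.091×10⁴ s.
= 8.585 h.

T ≈ 8.59 h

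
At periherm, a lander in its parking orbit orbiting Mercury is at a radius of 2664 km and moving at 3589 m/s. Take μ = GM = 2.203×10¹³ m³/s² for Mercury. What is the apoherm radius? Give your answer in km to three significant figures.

r_p = 2.664×10⁶ m.
Specific energy ε = v²/2 − μ/r = -1.829×10⁶ J/kg, so a = −μ/(2ε) = 6.022×10⁶ m.
The apsides satisfy r_p + r_a = 2a, so the apoherm radius is 2a − r_p = 9.380×10⁶ m = 9380.4 km.

apoherm radius ≈ 9380 km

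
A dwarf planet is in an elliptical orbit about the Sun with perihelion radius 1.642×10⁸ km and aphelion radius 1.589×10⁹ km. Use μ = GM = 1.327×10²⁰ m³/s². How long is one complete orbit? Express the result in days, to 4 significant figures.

T ≈ 5181 days

Semi-major axis a = (r_p + r_a)/2 = (1.6420×10⁸ + 1.5890×10⁹)/2 = 8.7660×10⁸ km = 8.766×10¹¹ m.
By Kepler's third law T = 2π√(a³/μ) = 2π × 7.125×10⁷ = 4.477×10⁸ s.
= 5181 days.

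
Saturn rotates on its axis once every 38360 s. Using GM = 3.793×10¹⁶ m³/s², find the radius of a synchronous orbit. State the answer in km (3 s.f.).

A synchronous orbit has period T, so by Kepler's third law a = (μT²/4π²)^(1/3).
μT²/4π² = 3.793×10¹⁶ × (3.836×10⁴)² / 39.48 = 1.414×10²⁴ m³.
a = 1.122×10⁸ m = 1.1223×10⁵ km.

r_sync ≈ 1.12×10⁵ km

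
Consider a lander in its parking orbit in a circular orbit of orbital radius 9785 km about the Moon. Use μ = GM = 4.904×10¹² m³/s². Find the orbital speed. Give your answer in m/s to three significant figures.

r = 9785 km = 9.785×10⁶ m.
For a circular orbit v = √(μ/r) = √(4.904×10¹² / 9.785×10⁶) = √(5.012×10⁵) = 707.9 m/s.

v ≈ 708 m/s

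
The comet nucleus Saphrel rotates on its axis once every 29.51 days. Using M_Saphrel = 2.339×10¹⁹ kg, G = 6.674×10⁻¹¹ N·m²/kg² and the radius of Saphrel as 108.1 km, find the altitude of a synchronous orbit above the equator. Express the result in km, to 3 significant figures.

μ = GM = 6.674×10⁻¹¹ × 2.339×10¹⁹ = 1.561×10⁹ m³/s².
T = 29.51 days = 2.550×10⁶ s.
A synchronous orbit has period T, so by Kepler's third law a = (μT²/4π²)^(1/3).
μT²/4π² = 1.561×10⁹ × (2.550×10⁶)² / 39.48 = 2.571×10²⁰ m³.
a = 6.358×10⁶ m = 6358.3 km.
Altitude h = a − R = 6358.3 − 108.1 = 6250.2 km.

h_sync ≈ 6250 km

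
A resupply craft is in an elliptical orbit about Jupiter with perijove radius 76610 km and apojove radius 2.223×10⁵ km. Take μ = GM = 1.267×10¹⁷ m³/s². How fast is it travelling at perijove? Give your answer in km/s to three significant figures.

v ≈ 49.6 km/s

Semi-major axis a = (r_p + r_a)/2 = 1.4946×10⁵ km = 1.495×10⁸ m.
Vis-viva: v² = μ(2/r − 1/a) = 1.267×10¹⁷ × (2.611×10⁻⁸ − 6.691×10⁻⁹) = 2.460×10⁹ m²/s².
v = 49600 m/s = 49.60 km/s.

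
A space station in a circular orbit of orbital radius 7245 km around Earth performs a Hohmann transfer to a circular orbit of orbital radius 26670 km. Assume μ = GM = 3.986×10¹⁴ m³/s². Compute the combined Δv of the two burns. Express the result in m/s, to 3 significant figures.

Δv_total ≈ 3220 m/s

r₁ = 7245 km = 7.245×10⁶ m.
r₂ = 26670 km = 2.667×10⁷ m.
Transfer ellipse a_t = (r₁ + r₂)/2 = 1.696×10⁷ m.
At r₁: circular v_c1 = √(μ/r₁) = 7417 m/s; transfer-perigee v_p = √[μ(2/r₁ − 1/a_t)] = 9302 m/s.
Δv₁ = v_p − v_c1 = 1885 m/s.
At r₂: circular v_c2 = √(μ/r₂) = 3866 m/s; transfer-apogee v_a = √[μ(2/r₂ − 1/a_t)] = 2527 m/s.
Δv₂ = v_c2 − v_a = 1339 m/s.
Total Δv = Δv₁ + Δv₂ = 3224 m/s.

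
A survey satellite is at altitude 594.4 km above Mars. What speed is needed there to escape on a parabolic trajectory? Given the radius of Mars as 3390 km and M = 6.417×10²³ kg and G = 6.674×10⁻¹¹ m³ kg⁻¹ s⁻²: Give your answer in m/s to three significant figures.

μ = GM = 6.674×10⁻¹¹ × 6.417×10²³ = 4.283×10¹³ m³/s².
r = 3390 + 594.4 = 3984.4 km = 3.9844×10⁶ m.
Escape speed v_esc = √(2μ/r) = √(2 × 4.283×10¹³ / 3.984×10⁶) = √(2.150×10⁷) = 4637 m/s.

v_esc ≈ 4640 m/s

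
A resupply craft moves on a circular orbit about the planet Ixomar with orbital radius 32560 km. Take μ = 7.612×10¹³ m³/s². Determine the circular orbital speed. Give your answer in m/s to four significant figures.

r = 32560 km = 3.256×10⁷ m.
For a circular orbit v = √(μ/r) = √(7.612×10¹³ / 3.256×10⁷) = √(2.338×10⁶) = 1529 m/s.

v ≈ 1529 m/s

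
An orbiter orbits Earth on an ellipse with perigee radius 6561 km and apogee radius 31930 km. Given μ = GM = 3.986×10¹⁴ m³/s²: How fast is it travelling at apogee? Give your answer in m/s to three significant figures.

v ≈ 2060 m/s

Semi-major axis a = (r_p + r_a)/2 = 19246 km = 1.925×10⁷ m.
Vis-viva: v² = μ(2/r − 1/a) = 3.986×10¹⁴ × (6.264×10⁻⁸ − 5.196×10⁻⁸) = 4.256×10⁶ m²/s².
v = 2063 m/s.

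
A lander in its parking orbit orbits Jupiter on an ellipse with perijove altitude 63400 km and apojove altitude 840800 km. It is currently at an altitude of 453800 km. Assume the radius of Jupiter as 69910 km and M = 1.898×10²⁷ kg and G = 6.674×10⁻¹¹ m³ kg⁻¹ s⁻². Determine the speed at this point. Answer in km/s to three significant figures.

v ≈ 15.5 km/s

μ = GM = 6.674×10⁻¹¹ × 1.898×10²⁷ = 1.267×10¹⁷ m³/s².
r_p = 69910 + 63400 = 133310 km = 1.3331×10⁸ m.
r_a = 69910 + 840800 = 910710 km = 9.1071×10⁸ m.
r = 69910 + 453800 = 5.2371×10⁵ km = 5.237×10⁸ m.
Semi-major axis a = (r_p + r_a)/2 = 5.2201×10⁵ km = 5.220×10⁸ m.
Vis-viva: v² = μ(2/r − 1/a) = 1.267×10¹⁷ × (3.819×10⁻⁹ − 1.916×10⁻⁹) = 2.411×10⁸ m²/s².
v = 15530 m/s = 15.53 km/s.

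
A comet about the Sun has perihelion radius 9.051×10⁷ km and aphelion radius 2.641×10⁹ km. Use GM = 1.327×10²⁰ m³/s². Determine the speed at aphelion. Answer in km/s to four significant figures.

Semi-major axis a = (r_p + r_a)/2 = 1.3658×10⁹ km = 1.366×10¹² m.
Vis-viva: v² = μ(2/r − 1/a) = 1.327×10²⁰ × (7.573×10⁻¹³ − 7.322×10⁻¹³) = 3.330×10⁶ m²/s².
v = 1825 m/s = 1.825 km/s.

v ≈ 1.825 km/s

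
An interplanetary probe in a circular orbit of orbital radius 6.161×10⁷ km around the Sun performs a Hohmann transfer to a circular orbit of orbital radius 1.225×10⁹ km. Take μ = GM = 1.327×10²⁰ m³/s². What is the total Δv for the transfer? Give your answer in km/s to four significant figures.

Δv_total ≈ 24.82 km/s

r₁ = 6.161×10⁷ km = 6.161×10¹⁰ m.
r₂ = 1.225×10⁹ km = 1.225×10¹² m.
Transfer ellipse a_t = (r₁ + r₂)/2 = 6.433×10¹¹ m.
At r₁: circular v_c1 = √(μ/r₁) = 46410 m/s; transfer-perihelion v_p = √[μ(2/r₁ − 1/a_t)] = 64040 m/s.
Δv₁ = v_p − v_c1 = 17630 m/s.
At r₂: circular v_c2 = √(μ/r₂) = 10410 m/s; transfer-aphelion v_a = √[μ(2/r₂ − 1/a_t)] = 3221 m/s.
Δv₂ = v_c2 − v_a = 7187 m/s.
Total Δv = Δv₁ + Δv₂ = 24820 m/s = 24.82 km/s.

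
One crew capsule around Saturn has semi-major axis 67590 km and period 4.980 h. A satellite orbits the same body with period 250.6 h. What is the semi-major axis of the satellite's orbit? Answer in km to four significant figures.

Kepler's third law: a³ ∝ T², so a₂ = a₁ (T₂/T₁)^(2/3).
T₂/T₁ = 50.32, (T₂/T₁)^(2/3) = 13.63.
a₂ = 67590 × 13.63 = 9.213×10⁵ km.

a₂ ≈ 9.213×10⁵ km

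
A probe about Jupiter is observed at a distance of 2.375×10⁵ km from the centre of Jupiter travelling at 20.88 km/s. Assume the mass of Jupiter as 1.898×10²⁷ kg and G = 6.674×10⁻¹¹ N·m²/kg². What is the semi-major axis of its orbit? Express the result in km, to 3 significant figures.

a ≈ 2.01×10⁵ km

μ = GM = 6.674×10⁻¹¹ × 1.898×10²⁷ = 1.267×10¹⁷ m³/s².
r = 2.375×10⁸ m.
Vis-viva rearranged: 1/a = 2/r − v²/μ = 8.421×10⁻⁹ − 3.442×10⁻⁹ = 4.979×10⁻⁹ m⁻¹.
a = 2.008×10⁸ m = 2.0083×10⁵ km.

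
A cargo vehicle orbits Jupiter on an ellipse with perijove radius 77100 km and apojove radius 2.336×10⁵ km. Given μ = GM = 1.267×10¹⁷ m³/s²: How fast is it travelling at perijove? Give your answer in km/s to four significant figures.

v ≈ 49.71 km/s

Semi-major axis a = (r_p + r_a)/2 = 1.5535×10⁵ km = 1.554×10⁸ m.
Vis-viva: v² = μ(2/r − 1/a) = 1.267×10¹⁷ × (2.594×10⁻⁸ − 6.437×10⁻⁹) = 2.471×10⁹ m²/s².
v = 49710 m/s = 49.71 km/s.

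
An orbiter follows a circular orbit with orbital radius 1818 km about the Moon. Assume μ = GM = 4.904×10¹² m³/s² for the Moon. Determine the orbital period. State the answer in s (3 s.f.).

T ≈ 6950 s

r = 1818 km = 1.818×10⁶ m.
Kepler's third law: T = 2π√(r³/μ) = 2π√((1.818×10⁶)³ / 4.904×10¹²).
r³/μ = 1.225×10⁶ s², so T = 2π × 1.107×10³ = 6.955×10³ s.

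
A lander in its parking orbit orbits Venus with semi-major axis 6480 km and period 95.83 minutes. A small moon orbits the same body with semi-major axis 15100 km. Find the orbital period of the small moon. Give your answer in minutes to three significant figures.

Kepler's third law: T² ∝ a³, so T₂ = T₁ (a₂/a₁)^(3/2).
a₂/a₁ = 2.330, (a₂/a₁)^(3/2) = 3.557.
T₂ = 95.83 × 3.557 = 340.9 minutes.

T₂ ≈ 341 minutes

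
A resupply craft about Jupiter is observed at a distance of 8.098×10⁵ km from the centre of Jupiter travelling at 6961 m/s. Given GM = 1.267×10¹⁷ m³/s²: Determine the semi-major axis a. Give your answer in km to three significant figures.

r = 8.098×10⁸ m.
Specific orbital energy ε = v²/2 − μ/r = (6961)²/2 − 1.267×10¹⁷/8.098×10⁸ = -1.322×10⁸ J/kg.
Since ε = −μ/(2a), a = −μ/(2ε) = 4.791×10⁸ m = 4.7909×10⁵ km.

a ≈ 4.79×10⁵ km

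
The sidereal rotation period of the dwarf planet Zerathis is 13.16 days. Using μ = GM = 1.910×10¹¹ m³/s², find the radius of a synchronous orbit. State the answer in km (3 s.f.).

r_sync ≈ 18400 km

T = 13.16 days = 1.137×10⁶ s.
A synchronous orbit has period T, so by Kepler's third law a = (μT²/4π²)^(1/3).
μT²/4π² = 1.910×10¹¹ × (1.137×10⁶)² / 39.48 = 6.255×10²¹ m³.
a = 1.842×10⁷ m = 18425 km.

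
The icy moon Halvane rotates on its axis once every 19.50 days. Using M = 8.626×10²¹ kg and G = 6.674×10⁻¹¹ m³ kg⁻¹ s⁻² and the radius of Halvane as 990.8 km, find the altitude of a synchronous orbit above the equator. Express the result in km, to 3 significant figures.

μ = GM = 6.674×10⁻¹¹ × 8.626×10²¹ = 5.757×10¹¹ m³/s².
T = 19.50 days = 1.685×10⁶ s.
A synchronous orbit has period T, so by Kepler's third law a = (μT²/4π²)^(1/3).
μT²/4π² = 5.757×10¹¹ × (1.685×10⁶)² / 39.48 = 4.139×10²² m³.
a = 3.459×10⁷ m = 34592 km.
Altitude h = a − R = 34592 − 990.8 = 33601 km.

h_sync ≈ 33600 km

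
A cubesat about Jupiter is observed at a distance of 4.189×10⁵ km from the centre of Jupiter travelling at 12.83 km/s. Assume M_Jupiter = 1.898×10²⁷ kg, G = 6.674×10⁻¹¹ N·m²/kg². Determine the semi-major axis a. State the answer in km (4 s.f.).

a ≈ 2.878×10⁵ km

μ = GM = 6.674×10⁻¹¹ × 1.898×10²⁷ = 1.267×10¹⁷ m³/s².
r = 4.189×10⁸ m.
Specific orbital energy ε = v²/2 − μ/r = (12830)²/2 − 1.267×10¹⁷/4.189×10⁸ = -2.201×10⁸ J/kg.
Since ε = −μ/(2a), a = −μ/(2ε) = 2.878×10⁸ m = 2.8778×10⁵ km.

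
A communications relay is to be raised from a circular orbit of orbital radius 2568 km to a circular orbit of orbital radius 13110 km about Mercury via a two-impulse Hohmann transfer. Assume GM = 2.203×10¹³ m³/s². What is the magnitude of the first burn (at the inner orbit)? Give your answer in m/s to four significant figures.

Δv ≈ 858.8 m/s

r₁ = 2568 km = 2.568×10⁶ m.
r₂ = 13110 km = 1.311×10⁷ m.
Transfer ellipse a_t = (r₁ + r₂)/2 = 7.839×10⁶ m.
At r₁: circular v_c1 = √(μ/r₁) = 2929 m/s; transfer-periherm v_p = √[μ(2/r₁ − 1/a_t)] = 3788 m/s.
Δv₁ = v_p − v_c1 = 858.8 m/s.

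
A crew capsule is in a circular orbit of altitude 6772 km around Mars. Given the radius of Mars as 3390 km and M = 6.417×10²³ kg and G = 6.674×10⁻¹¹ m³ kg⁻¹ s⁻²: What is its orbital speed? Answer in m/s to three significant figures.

μ = GM = 6.674×10⁻¹¹ × 6.417×10²³ = 4.283×10¹³ m³/s².
r = 3390 + 6772 = 10162 km = 1.0162×10⁷ m.
For a circular orbit v = √(μ/r) = √(4.283×10¹³ / 1.016×10⁷) = √(4.214×10⁶) = 2053 m/s.

v ≈ 2050 m/s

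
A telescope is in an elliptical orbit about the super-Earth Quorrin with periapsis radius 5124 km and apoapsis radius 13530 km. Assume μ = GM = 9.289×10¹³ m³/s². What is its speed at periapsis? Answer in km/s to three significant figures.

Semi-major axis a = (r_p + r_a)/2 = 9327.0 km = 9.327×10⁶ m.
Vis-viva: v² = μ(2/r − 1/a) = 9.289×10¹³ × (3.903×10⁻⁷ − 1.072×10⁻⁷) = 2.630×10⁷ m²/s².
v = 5128 m/s = 5.128 km/s.

v ≈ 5.13 km/s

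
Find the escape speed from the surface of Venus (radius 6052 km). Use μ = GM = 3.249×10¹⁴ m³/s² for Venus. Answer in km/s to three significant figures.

r = R = 6.052×10⁶ m.
Escape speed v_esc = √(2μ/r) = √(2 × 3.249×10¹⁴ / 6.052×10⁶) = √(1.074×10⁸) = 10360 m/s.
= 10.36 km/s.

v_esc ≈ 10.4 km/s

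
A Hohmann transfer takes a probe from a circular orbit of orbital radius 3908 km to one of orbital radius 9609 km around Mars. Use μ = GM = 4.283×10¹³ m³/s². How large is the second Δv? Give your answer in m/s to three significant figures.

Δv ≈ 506 m/s

r₁ = 3908 km = 3.908×10⁶ m.
r₂ = 9609 km = 9.609×10⁶ m.
Transfer ellipse a_t = (r₁ + r₂)/2 = 6.758×10⁶ m.
At r₁: circular v_c1 = √(μ/r₁) = 3311 m/s; transfer-periapsis v_p = √[μ(2/r₁ − 1/a_t)] = 3947 m/s.
At r₂: circular v_c2 = √(μ/r₂) = 2111 m/s; transfer-apoapsis v_a = √[μ(2/r₂ − 1/a_t)] = 1605 m/s.
Δv₂ = v_c2 − v_a = 505.8 m/s.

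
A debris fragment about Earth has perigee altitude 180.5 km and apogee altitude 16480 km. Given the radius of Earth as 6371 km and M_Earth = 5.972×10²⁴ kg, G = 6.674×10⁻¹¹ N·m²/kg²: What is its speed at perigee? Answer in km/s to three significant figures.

v ≈ 9.72 km/s

μ = GM = 6.674×10⁻¹¹ × 5.972×10²⁴ = 3.986×10¹⁴ m³/s².
r_p = 6371 + 180.5 = 6551.5 km = 6.5515×10⁶ m.
r_a = 6371 + 16480 = 22851 km = 2.2851×10⁷ m.
Semi-major axis a = (r_p + r_a)/2 = 14701 km = 1.470×10⁷ m.
Vis-viva: v² = μ(2/r − 1/a) = 3.986×10¹⁴ × (3.053×10⁻⁷ − 6.802×10⁻⁸) = 9.456×10⁷ m²/s².
v = 9724 m/s = 9.724 km/s.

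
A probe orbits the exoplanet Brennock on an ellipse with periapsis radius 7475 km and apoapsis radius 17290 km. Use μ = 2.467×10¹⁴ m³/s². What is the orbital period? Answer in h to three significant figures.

T ≈ 4.84 h

Semi-major axis a = (r_p + r_a)/2 = (7475.0 + 17290)/2 = 12382 km = 1.238×10⁷ m.
By Kepler's third law T = 2π√(a³/μ) = 2π × 2.774×10³ = 1.743×10⁴ s.
= 4.842 h.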